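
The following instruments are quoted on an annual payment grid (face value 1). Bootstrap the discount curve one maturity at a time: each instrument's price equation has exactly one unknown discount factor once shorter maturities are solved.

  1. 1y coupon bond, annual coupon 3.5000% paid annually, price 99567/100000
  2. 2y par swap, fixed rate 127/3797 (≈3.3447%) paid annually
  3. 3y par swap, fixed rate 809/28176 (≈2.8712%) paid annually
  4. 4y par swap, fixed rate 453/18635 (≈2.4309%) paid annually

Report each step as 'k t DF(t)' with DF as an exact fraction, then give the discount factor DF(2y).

step 1 [1y] bond c/1=7/200: DF=(99567/100000 − 7/200·(0))/(1+7/200) = 481/500 ≈ 0.962000
step 2 [2y] swap r/1=127/3797: DF=(1 − 127/3797·(0.962000))/(1+127/3797) = 1873/2000 ≈ 0.936500
step 3 [3y] swap r/1=809/28176: DF=(1 − 809/28176·(0.962000+0.936500))/(1+809/28176) = 9191/10000 ≈ 0.919100
step 4 [4y] swap r/1=453/18635: DF=(1 − 453/18635·(0.962000+0.936500+0.919100))/(1+453/18635) = 4547/5000 ≈ 0.909400

1 1 481/500
2 2 1873/2000
3 3 9191/10000
4 4 4547/5000
DF(2y) = 1873/2000 ≈ 0.936500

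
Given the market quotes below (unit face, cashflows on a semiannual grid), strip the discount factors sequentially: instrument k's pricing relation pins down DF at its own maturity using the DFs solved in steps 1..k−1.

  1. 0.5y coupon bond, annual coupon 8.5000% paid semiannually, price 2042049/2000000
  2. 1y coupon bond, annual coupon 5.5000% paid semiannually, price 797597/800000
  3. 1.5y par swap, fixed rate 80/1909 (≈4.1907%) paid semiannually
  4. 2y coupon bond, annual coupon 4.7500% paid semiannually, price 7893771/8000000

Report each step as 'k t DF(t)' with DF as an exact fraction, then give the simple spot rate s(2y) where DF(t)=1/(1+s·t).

step 1 [0.5y] bond c/2=17/400: DF=(2042049/2000000 − 17/400·(0))/(1+17/400) = 4897/5000 ≈ 0.979400
step 2 [1y] bond c/2=11/400: DF=(797597/800000 − 11/400·(0.979400))/(1+11/400) = 9441/10000 ≈ 0.944100
step 3 [1.5y] swap r/2=40/1909: DF=(1 − 40/1909·(0.979400+0.944100))/(1+40/1909) = 47/50 ≈ 0.940000
step 4 [2y] bond c/2=19/800: DF=(7893771/8000000 − 19/800·(0.979400+0.944100+0.940000))/(1+19/800) = 4487/5000 ≈ 0.897400

1 1/2 4897/5000
2 1 9441/10000
3 3/2 47/50
4 2 4487/5000
s(2y) = (1/(4487/5000) − 1)/(2) = 513/8974 ≈ 5.7165%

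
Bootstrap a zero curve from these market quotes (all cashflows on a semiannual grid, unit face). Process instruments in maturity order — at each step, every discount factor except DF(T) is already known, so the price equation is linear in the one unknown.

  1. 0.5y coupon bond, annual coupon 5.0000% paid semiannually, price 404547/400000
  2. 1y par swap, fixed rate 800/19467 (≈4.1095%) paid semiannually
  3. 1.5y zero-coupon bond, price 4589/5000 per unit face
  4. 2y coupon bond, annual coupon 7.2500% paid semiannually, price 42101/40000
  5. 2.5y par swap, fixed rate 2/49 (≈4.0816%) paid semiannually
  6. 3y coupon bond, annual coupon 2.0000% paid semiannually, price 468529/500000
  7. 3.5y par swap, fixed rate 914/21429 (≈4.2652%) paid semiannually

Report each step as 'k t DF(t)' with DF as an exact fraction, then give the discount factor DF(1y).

1 1/2 9867/10000
2 1 24/25
3 3/2 4589/5000
4 2 1831/2000
5 5/2 2261/2500
6 3 4407/5000
7 7/2 8629/10000
DF(1y) = 24/25 ≈ 0.960000

step 1 [0.5y] bond c/2=1/40: DF=(404547/400000 − 1/40·(0))/(1+1/40) = 9867/10000 ≈ 0.986700
step 2 [1y] swap r/2=400/19467: DF=(1 − 400/19467·(0.986700))/(1+400/19467) = 24/25 ≈ 0.960000
step 3 [1.5y] zero: DF = P = 4589/5000 ≈ 0.917800
step 4 [2y] bond c/2=29/800: DF=(42101/40000 − 29/800·(0.986700+0.960000+0.917800))/(1+29/800) = 1831/2000 ≈ 0.915500
step 5 [2.5y] swap r/2=1/49: DF=(1 − 1/49·(0.986700+0.960000+0.917800+0.915500))/(1+1/49) = 2261/2500 ≈ 0.904400
step 6 [3y] bond c/2=1/100: DF=(468529/500000 − 1/100·(0.986700+0.960000+0.917800+0.915500+0.904400))/(1+1/100) = 4407/5000 ≈ 0.881400
step 7 [3.5y] swap r/2=457/21429: DF=(1 − 457/21429·(0.986700+0.960000+0.917800+0.915500+0.904400+0.881400))/(1+457/21429) = 8629/10000 ≈ 0.862900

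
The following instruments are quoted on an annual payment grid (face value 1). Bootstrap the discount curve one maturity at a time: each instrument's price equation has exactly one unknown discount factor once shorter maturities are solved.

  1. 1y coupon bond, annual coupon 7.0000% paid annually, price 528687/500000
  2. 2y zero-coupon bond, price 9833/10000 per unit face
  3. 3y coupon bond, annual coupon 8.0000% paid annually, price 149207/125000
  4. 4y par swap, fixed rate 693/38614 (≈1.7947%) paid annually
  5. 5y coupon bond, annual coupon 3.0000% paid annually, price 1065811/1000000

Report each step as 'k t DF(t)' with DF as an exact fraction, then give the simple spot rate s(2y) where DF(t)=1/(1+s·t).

1 1 4941/5000
2 2 9833/10000
3 3 1199/1250
4 4 9307/10000
5 5 9223/10000
s(2y) = (1/(9833/10000) − 1)/(2) = 167/19666 ≈ 0.8492%

step 1 [1y] bond c/1=7/100: DF=(528687/500000 − 7/100·(0))/(1+7/100) = 4941/5000 ≈ 0.988200
step 2 [2y] zero: DF = P = 9833/10000 ≈ 0.983300
step 3 [3y] bond c/1=2/25: DF=(149207/125000 − 2/25·(0.988200+0.983300))/(1+2/25) = 1199/1250 ≈ 0.959200
step 4 [4y] swap r/1=693/38614: DF=(1 − 693/38614·(0.988200+0.983300+0.959200))/(1+693/38614) = 9307/10000 ≈ 0.930700
step 5 [5y] bond c/1=3/100: DF=(1065811/1000000 − 3/100·(0.988200+0.983300+0.959200+0.930700))/(1+3/100) = 9223/10000 ≈ 0.922300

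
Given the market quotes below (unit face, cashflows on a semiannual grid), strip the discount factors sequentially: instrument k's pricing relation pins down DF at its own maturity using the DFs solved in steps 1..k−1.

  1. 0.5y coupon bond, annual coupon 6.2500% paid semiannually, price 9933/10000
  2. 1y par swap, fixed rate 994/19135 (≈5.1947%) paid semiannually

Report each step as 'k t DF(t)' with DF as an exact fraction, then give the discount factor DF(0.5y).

step 1 [0.5y] bond c/2=1/32: DF=(9933/10000 − 1/32·(0))/(1+1/32) = 602/625 ≈ 0.963200
step 2 [1y] swap r/2=497/19135: DF=(1 − 497/19135·(0.963200))/(1+497/19135) = 9503/10000 ≈ 0.950300

1 1/2 602/625
2 1 9503/10000
DF(0.5y) = 602/625 ≈ 0.963200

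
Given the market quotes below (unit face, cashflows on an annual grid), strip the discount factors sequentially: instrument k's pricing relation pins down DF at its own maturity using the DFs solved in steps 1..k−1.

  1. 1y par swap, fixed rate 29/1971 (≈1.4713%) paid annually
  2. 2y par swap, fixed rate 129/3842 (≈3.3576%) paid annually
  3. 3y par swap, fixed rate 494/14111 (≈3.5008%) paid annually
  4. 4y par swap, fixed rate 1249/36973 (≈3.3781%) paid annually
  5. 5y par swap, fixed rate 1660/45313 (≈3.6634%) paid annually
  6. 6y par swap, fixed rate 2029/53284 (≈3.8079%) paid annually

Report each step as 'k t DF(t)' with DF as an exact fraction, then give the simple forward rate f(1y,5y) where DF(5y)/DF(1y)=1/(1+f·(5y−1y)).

1 1 1971/2000
2 2 1871/2000
3 3 2253/2500
4 4 8751/10000
5 5 417/500
6 6 7971/10000
f(1y,5y) = ((1971/2000)/(417/500) − 1)/(4) = 101/2224 ≈ 4.5414%

step 1 [1y] swap r/1=29/1971: DF=(1 − 29/1971·(0))/(1+29/1971) = 1971/2000 ≈ 0.985500
step 2 [2y] swap r/1=129/3842: DF=(1 − 129/3842·(0.985500))/(1+129/3842) = 1871/2000 ≈ 0.935500
step 3 [3y] swap r/1=494/14111: DF=(1 − 494/14111·(0.985500+0.935500))/(1+494/14111) = 2253/2500 ≈ 0.901200
step 4 [4y] swap r/1=1249/36973: DF=(1 − 1249/36973·(0.985500+0.935500+0.901200))/(1+1249/36973) = 8751/10000 ≈ 0.875100
step 5 [5y] swap r/1=1660/45313: DF=(1 − 1660/45313·(0.985500+0.935500+0.901200+0.875100))/(1+1660/45313) = 417/500 ≈ 0.834000
step 6 [6y] swap r/1=2029/53284: DF=(1 − 2029/53284·(0.985500+0.935500+0.901200+0.875100+0.834000))/(1+2029/53284) = 7971/10000 ≈ 0.797100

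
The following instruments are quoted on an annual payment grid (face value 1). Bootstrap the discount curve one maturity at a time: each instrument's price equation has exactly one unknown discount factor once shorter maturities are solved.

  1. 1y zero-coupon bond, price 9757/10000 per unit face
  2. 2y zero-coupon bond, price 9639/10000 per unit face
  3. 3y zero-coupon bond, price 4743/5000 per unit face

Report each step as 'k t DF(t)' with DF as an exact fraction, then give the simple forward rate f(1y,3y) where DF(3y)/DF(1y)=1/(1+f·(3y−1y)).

1 1 9757/10000
2 2 9639/10000
3 3 4743/5000
f(1y,3y) = ((9757/10000)/(4743/5000) − 1)/(2) = 271/18972 ≈ 1.4284%

step 1 [1y] zero: DF = P = 9757/10000 ≈ 0.975700
step 2 [2y] zero: DF = P = 9639/10000 ≈ 0.963900
step 3 [3y] zero: DF = P = 4743/5000 ≈ 0.948600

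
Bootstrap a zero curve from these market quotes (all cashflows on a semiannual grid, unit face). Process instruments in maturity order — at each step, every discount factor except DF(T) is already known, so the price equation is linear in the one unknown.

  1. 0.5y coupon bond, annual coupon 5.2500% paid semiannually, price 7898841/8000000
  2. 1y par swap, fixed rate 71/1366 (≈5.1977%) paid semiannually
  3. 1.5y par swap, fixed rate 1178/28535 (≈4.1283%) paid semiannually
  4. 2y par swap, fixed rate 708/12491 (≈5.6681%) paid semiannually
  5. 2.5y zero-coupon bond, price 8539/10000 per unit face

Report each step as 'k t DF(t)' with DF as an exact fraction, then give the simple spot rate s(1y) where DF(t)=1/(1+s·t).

1 1/2 9621/10000
2 1 9503/10000
3 3/2 9411/10000
4 2 4469/5000
5 5/2 8539/10000
s(1y) = (1/(9503/10000) − 1)/(1) = 497/9503 ≈ 5.2299%

step 1 [0.5y] bond c/2=21/800: DF=(7898841/8000000 − 21/800·(0))/(1+21/800) = 9621/10000 ≈ 0.962100
step 2 [1y] swap r/2=71/2732: DF=(1 − 71/2732·(0.962100))/(1+71/2732) = 9503/10000 ≈ 0.950300
step 3 [1.5y] swap r/2=589/28535: DF=(1 − 589/28535·(0.962100+0.950300))/(1+589/28535) = 9411/10000 ≈ 0.941100
step 4 [2y] swap r/2=354/12491: DF=(1 − 354/12491·(0.962100+0.950300+0.941100))/(1+354/12491) = 4469/5000 ≈ 0.893800
step 5 [2.5y] zero: DF = P = 8539/10000 ≈ 0.853900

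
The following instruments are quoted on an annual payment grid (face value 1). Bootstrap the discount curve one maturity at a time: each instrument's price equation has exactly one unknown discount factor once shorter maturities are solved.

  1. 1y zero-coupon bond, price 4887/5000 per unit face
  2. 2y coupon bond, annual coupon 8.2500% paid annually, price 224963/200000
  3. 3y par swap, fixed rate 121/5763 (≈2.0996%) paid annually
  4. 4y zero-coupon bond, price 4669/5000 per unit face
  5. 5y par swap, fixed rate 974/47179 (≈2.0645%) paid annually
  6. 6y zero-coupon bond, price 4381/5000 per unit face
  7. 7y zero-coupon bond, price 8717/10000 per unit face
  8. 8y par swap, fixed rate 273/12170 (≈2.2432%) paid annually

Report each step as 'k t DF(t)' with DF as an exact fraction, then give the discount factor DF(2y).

1 1 4887/5000
2 2 4823/5000
3 3 1879/2000
4 4 4669/5000
5 5 4513/5000
6 6 4381/5000
7 7 8717/10000
8 8 4181/5000
DF(2y) = 4823/5000 ≈ 0.964600

step 1 [1y] zero: DF = P = 4887/5000 ≈ 0.977400
step 2 [2y] bond c/1=33/400: DF=(224963/200000 − 33/400·(0.977400))/(1+33/400) = 4823/5000 ≈ 0.964600
step 3 [3y] swap r/1=121/5763: DF=(1 − 121/5763·(0.977400+0.964600))/(1+121/5763) = 1879/2000 ≈ 0.939500
step 4 [4y] zero: DF = P = 4669/5000 ≈ 0.933800
step 5 [5y] swap r/1=974/47179: DF=(1 − 974/47179·(0.977400+0.964600+0.939500+0.933800))/(1+974/47179) = 4513/5000 ≈ 0.902600
step 6 [6y] zero: DF = P = 4381/5000 ≈ 0.876200
step 7 [7y] zero: DF = P = 8717/10000 ≈ 0.871700
step 8 [8y] swap r/1=273/12170: DF=(1 − 273/12170·(0.977400+0.964600+0.939500+0.933800+0.902600+0.876200+0.871700))/(1+273/12170) = 4181/5000 ≈ 0.836200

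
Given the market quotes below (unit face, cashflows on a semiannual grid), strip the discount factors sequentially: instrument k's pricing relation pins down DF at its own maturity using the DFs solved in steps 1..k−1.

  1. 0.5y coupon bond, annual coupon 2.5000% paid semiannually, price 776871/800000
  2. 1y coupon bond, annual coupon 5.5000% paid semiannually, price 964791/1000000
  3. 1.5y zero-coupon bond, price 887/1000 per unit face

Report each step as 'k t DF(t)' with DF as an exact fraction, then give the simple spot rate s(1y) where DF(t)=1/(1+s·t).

step 1 [0.5y] bond c/2=1/80: DF=(776871/800000 − 1/80·(0))/(1+1/80) = 9591/10000 ≈ 0.959100
step 2 [1y] bond c/2=11/400: DF=(964791/1000000 − 11/400·(0.959100))/(1+11/400) = 9133/10000 ≈ 0.913300
step 3 [1.5y] zero: DF = P = 887/1000 ≈ 0.887000

1 1/2 9591/10000
2 1 9133/10000
3 3/2 887/1000
s(1y) = (1/(9133/10000) − 1)/(1) = 867/9133 ≈ 9.4930%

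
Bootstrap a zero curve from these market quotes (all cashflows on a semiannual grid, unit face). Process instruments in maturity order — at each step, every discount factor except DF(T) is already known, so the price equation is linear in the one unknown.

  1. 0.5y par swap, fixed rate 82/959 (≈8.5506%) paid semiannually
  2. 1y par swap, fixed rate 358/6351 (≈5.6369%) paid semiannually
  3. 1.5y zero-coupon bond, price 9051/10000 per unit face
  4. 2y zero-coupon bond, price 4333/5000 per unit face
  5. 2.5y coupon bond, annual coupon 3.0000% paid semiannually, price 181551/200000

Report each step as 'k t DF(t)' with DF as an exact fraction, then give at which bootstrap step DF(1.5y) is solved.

1 1/2 959/1000
2 1 9463/10000
3 3/2 9051/10000
4 2 4333/5000
5 5/2 21/25
DF(1.5y) is solved at step 3

step 1 [0.5y] swap r/2=41/959: DF=(1 − 41/959·(0))/(1+41/959) = 959/1000 ≈ 0.959000
step 2 [1y] swap r/2=179/6351: DF=(1 − 179/6351·(0.959000))/(1+179/6351) = 9463/10000 ≈ 0.946300
step 3 [1.5y] zero: DF = P = 9051/10000 ≈ 0.905100
step 4 [2y] zero: DF = P = 4333/5000 ≈ 0.866600
step 5 [2.5y] bond c/2=3/200: DF=(181551/200000 − 3/200·(0.959000+0.946300+0.905100+0.866600))/(1+3/200) = 21/25 ≈ 0.840000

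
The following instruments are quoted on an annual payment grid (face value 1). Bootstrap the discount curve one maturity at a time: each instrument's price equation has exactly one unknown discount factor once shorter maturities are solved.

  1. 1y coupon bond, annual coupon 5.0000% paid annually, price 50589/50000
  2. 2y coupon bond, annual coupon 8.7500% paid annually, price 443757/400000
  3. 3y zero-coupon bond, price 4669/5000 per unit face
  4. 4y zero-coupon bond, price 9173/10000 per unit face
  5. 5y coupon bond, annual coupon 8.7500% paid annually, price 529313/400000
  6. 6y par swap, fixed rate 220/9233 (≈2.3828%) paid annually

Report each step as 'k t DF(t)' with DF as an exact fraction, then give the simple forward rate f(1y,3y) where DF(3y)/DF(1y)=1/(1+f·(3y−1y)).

step 1 [1y] bond c/1=1/20: DF=(50589/50000 − 1/20·(0))/(1+1/20) = 2409/2500 ≈ 0.963600
step 2 [2y] bond c/1=7/80: DF=(443757/400000 − 7/80·(0.963600))/(1+7/80) = 4713/5000 ≈ 0.942600
step 3 [3y] zero: DF = P = 4669/5000 ≈ 0.933800
step 4 [4y] zero: DF = P = 9173/10000 ≈ 0.917300
step 5 [5y] bond c/1=7/80: DF=(529313/400000 − 7/80·(0.963600+0.942600+0.933800+0.917300))/(1+7/80) = 1829/2000 ≈ 0.914500
step 6 [6y] swap r/1=220/9233: DF=(1 − 220/9233·(0.963600+0.942600+0.933800+0.917300+0.914500))/(1+220/9233) = 217/250 ≈ 0.868000

1 1 2409/2500
2 2 4713/5000
3 3 4669/5000
4 4 9173/10000
5 5 1829/2000
6 6 217/250
f(1y,3y) = ((2409/2500)/(4669/5000) − 1)/(2) = 149/9338 ≈ 1.5956%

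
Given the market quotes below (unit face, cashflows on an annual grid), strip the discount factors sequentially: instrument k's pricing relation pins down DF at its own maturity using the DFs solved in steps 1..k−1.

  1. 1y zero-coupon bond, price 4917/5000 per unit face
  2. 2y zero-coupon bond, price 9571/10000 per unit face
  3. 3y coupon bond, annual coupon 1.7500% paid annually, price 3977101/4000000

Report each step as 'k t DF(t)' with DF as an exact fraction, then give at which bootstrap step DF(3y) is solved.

1 1 4917/5000
2 2 9571/10000
3 3 4719/5000
DF(3y) is solved at step 3

step 1 [1y] zero: DF = P = 4917/5000 ≈ 0.983400
step 2 [2y] zero: DF = P = 9571/10000 ≈ 0.957100
step 3 [3y] bond c/1=7/400: DF=(3977101/4000000 − 7/400·(0.983400+0.957100))/(1+7/400) = 4719/5000 ≈ 0.943800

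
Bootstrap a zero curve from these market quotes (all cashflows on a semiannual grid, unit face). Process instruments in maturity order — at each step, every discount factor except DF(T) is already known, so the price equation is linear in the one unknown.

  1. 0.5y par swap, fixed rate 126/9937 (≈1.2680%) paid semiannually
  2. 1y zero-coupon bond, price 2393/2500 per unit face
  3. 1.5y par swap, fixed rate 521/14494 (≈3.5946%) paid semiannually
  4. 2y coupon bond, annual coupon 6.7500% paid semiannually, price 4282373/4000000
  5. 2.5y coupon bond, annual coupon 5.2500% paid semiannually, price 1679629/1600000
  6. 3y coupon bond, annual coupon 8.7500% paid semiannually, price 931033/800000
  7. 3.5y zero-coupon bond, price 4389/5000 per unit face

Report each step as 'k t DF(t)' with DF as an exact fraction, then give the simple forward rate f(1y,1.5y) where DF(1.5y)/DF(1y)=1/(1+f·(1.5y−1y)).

1 1/2 9937/10000
2 1 2393/2500
3 3/2 9479/10000
4 2 941/1000
5 5/2 9247/10000
6 3 9153/10000
7 7/2 4389/5000
f(1y,1.5y) = ((2393/2500)/(9479/10000) − 1)/(1/2) = 186/9479 ≈ 1.9622%

step 1 [0.5y] swap r/2=63/9937: DF=(1 − 63/9937·(0))/(1+63/9937) = 9937/10000 ≈ 0.993700
step 2 [1y] zero: DF = P = 2393/2500 ≈ 0.957200
step 3 [1.5y] swap r/2=521/28988: DF=(1 − 521/28988·(0.993700+0.957200))/(1+521/28988) = 9479/10000 ≈ 0.947900
step 4 [2y] bond c/2=27/800: DF=(4282373/4000000 − 27/800·(0.993700+0.957200+0.947900))/(1+27/800) = 941/1000 ≈ 0.941000
step 5 [2.5y] bond c/2=21/800: DF=(1679629/1600000 − 21/800·(0.993700+0.957200+0.947900+0.941000))/(1+21/800) = 9247/10000 ≈ 0.924700
step 6 [3y] bond c/2=7/160: DF=(931033/800000 − 7/160·(0.993700+0.957200+0.947900+0.941000+0.924700))/(1+7/160) = 9153/10000 ≈ 0.915300
step 7 [3.5y] zero: DF = P = 4389/5000 ≈ 0.877800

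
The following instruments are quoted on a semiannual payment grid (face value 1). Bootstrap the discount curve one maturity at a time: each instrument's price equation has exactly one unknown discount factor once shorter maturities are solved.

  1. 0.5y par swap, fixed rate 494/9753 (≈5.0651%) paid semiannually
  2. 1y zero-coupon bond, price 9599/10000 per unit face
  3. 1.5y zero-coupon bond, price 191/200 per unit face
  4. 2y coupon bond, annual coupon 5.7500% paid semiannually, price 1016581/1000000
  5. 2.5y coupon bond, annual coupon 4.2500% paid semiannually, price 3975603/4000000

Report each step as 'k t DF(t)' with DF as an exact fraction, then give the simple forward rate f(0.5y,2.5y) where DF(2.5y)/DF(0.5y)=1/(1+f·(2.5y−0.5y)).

step 1 [0.5y] swap r/2=247/9753: DF=(1 − 247/9753·(0))/(1+247/9753) = 9753/10000 ≈ 0.975300
step 2 [1y] zero: DF = P = 9599/10000 ≈ 0.959900
step 3 [1.5y] zero: DF = P = 191/200 ≈ 0.955000
step 4 [2y] bond c/2=23/800: DF=(1016581/1000000 − 23/800·(0.975300+0.959900+0.955000))/(1+23/800) = 4537/5000 ≈ 0.907400
step 5 [2.5y] bond c/2=17/800: DF=(3975603/4000000 − 17/800·(0.975300+0.959900+0.955000+0.907400))/(1+17/800) = 4471/5000 ≈ 0.894200

1 1/2 9753/10000
2 1 9599/10000
3 3/2 191/200
4 2 4537/5000
5 5/2 4471/5000
f(0.5y,2.5y) = ((9753/10000)/(4471/5000) − 1)/(2) = 811/17884 ≈ 4.5348%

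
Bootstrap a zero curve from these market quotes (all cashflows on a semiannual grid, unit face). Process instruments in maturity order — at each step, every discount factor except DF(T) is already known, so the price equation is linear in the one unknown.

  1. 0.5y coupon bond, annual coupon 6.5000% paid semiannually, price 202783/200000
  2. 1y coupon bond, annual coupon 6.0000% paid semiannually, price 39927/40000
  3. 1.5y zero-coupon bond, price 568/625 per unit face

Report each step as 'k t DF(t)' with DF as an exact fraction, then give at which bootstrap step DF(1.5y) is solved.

1 1/2 491/500
2 1 1881/2000
3 3/2 568/625
DF(1.5y) is solved at step 3

step 1 [0.5y] bond c/2=13/400: DF=(202783/200000 − 13/400·(0))/(1+13/400) = 491/500 ≈ 0.982000
step 2 [1y] bond c/2=3/100: DF=(39927/40000 − 3/100·(0.982000))/(1+3/100) = 1881/2000 ≈ 0.940500
step 3 [1.5y] zero: DF = P = 568/625 ≈ 0.908800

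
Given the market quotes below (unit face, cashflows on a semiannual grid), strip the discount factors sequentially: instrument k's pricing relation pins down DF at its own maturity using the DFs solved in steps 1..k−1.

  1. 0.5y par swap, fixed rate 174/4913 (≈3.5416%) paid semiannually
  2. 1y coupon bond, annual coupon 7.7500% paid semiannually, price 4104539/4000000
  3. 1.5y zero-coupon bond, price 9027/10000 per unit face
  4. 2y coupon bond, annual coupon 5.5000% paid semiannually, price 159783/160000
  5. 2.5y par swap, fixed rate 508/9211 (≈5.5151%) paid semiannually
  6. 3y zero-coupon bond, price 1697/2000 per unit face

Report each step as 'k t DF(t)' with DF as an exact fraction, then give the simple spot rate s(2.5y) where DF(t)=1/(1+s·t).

step 1 [0.5y] swap r/2=87/4913: DF=(1 − 87/4913·(0))/(1+87/4913) = 4913/5000 ≈ 0.982600
step 2 [1y] bond c/2=31/800: DF=(4104539/4000000 − 31/800·(0.982600))/(1+31/800) = 1189/1250 ≈ 0.951200
step 3 [1.5y] zero: DF = P = 9027/10000 ≈ 0.902700
step 4 [2y] bond c/2=11/400: DF=(159783/160000 − 11/400·(0.982600+0.951200+0.902700))/(1+11/400) = 112/125 ≈ 0.896000
step 5 [2.5y] swap r/2=254/9211: DF=(1 − 254/9211·(0.982600+0.951200+0.902700+0.896000))/(1+254/9211) = 873/1000 ≈ 0.873000
step 6 [3y] zero: DF = P = 1697/2000 ≈ 0.848500

1 1/2 4913/5000
2 1 1189/1250
3 3/2 9027/10000
4 2 112/125
5 5/2 873/1000
6 3 1697/2000
s(2.5y) = (1/(873/1000) − 1)/(5/2) = 254/4365 ≈ 5.8190%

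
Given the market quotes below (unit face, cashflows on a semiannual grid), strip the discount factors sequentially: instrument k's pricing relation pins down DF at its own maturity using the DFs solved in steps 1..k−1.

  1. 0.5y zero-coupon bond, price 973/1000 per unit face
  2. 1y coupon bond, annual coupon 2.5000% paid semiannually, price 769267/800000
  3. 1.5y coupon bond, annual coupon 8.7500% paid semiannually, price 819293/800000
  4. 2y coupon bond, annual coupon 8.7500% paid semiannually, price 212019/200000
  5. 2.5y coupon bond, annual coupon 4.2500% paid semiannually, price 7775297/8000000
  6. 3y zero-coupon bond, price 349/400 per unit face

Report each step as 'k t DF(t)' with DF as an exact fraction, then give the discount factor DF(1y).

step 1 [0.5y] zero: DF = P = 973/1000 ≈ 0.973000
step 2 [1y] bond c/2=1/80: DF=(769267/800000 − 1/80·(0.973000))/(1+1/80) = 9377/10000 ≈ 0.937700
step 3 [1.5y] bond c/2=7/160: DF=(819293/800000 − 7/160·(0.973000+0.937700))/(1+7/160) = 9011/10000 ≈ 0.901100
step 4 [2y] bond c/2=7/160: DF=(212019/200000 − 7/160·(0.973000+0.937700+0.901100))/(1+7/160) = 4489/5000 ≈ 0.897800
step 5 [2.5y] bond c/2=17/800: DF=(7775297/8000000 − 17/800·(0.973000+0.937700+0.901100+0.897800))/(1+17/800) = 1749/2000 ≈ 0.874500
step 6 [3y] zero: DF = P = 349/400 ≈ 0.872500

1 1/2 973/1000
2 1 9377/10000
3 3/2 9011/10000
4 2 4489/5000
5 5/2 1749/2000
6 3 349/400
DF(1y) = 9377/10000 ≈ 0.937700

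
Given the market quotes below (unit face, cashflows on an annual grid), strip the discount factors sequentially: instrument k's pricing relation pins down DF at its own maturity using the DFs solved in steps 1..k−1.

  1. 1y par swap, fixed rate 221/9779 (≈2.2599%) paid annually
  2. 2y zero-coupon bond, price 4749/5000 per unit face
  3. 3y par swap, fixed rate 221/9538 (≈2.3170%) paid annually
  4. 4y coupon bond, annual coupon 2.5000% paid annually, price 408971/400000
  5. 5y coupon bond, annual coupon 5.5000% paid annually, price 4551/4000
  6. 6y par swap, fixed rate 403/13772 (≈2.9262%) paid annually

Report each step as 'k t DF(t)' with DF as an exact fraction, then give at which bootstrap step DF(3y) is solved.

step 1 [1y] swap r/1=221/9779: DF=(1 − 221/9779·(0))/(1+221/9779) = 9779/10000 ≈ 0.977900
step 2 [2y] zero: DF = P = 4749/5000 ≈ 0.949800
step 3 [3y] swap r/1=221/9538: DF=(1 − 221/9538·(0.977900+0.949800))/(1+221/9538) = 9337/10000 ≈ 0.933700
step 4 [4y] bond c/1=1/40: DF=(408971/400000 − 1/40·(0.977900+0.949800+0.933700))/(1+1/40) = 9277/10000 ≈ 0.927700
step 5 [5y] bond c/1=11/200: DF=(4551/4000 − 11/200·(0.977900+0.949800+0.933700+0.927700))/(1+11/200) = 8809/10000 ≈ 0.880900
step 6 [6y] swap r/1=403/13772: DF=(1 − 403/13772·(0.977900+0.949800+0.933700+0.927700+0.880900))/(1+403/13772) = 2097/2500 ≈ 0.838800

1 1 9779/10000
2 2 4749/5000
3 3 9337/10000
4 4 9277/10000
5 5 8809/10000
6 6 2097/2500
DF(3y) is solved at step 3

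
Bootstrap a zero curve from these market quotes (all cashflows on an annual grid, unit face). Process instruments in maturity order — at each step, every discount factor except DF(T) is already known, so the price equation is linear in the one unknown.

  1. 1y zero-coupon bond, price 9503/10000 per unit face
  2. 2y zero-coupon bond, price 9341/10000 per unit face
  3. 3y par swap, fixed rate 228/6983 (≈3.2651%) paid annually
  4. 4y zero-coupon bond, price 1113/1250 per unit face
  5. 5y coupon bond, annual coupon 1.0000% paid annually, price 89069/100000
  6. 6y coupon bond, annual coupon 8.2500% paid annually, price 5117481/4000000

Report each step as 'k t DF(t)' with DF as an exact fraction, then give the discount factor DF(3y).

step 1 [1y] zero: DF = P = 9503/10000 ≈ 0.950300
step 2 [2y] zero: DF = P = 9341/10000 ≈ 0.934100
step 3 [3y] swap r/1=228/6983: DF=(1 − 228/6983·(0.950300+0.934100))/(1+228/6983) = 568/625 ≈ 0.908800
step 4 [4y] zero: DF = P = 1113/1250 ≈ 0.890400
step 5 [5y] bond c/1=1/100: DF=(89069/100000 − 1/100·(0.950300+0.934100+0.908800+0.890400))/(1+1/100) = 4227/5000 ≈ 0.845400
step 6 [6y] bond c/1=33/400: DF=(5117481/4000000 − 33/400·(0.950300+0.934100+0.908800+0.890400+0.845400))/(1+33/400) = 8367/10000 ≈ 0.836700

1 1 9503/10000
2 2 9341/10000
3 3 568/625
4 4 1113/1250
5 5 4227/5000
6 6 8367/10000
DF(3y) = 568/625 ≈ 0.908800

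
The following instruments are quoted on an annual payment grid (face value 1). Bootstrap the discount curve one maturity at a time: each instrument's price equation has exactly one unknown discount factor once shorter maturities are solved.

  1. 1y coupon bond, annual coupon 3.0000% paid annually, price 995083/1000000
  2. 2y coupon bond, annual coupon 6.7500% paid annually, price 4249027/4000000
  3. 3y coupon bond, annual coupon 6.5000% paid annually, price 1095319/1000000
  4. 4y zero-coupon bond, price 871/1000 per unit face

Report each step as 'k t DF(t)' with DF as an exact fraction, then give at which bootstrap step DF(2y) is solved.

step 1 [1y] bond c/1=3/100: DF=(995083/1000000 − 3/100·(0))/(1+3/100) = 9661/10000 ≈ 0.966100
step 2 [2y] bond c/1=27/400: DF=(4249027/4000000 − 27/400·(0.966100))/(1+27/400) = 467/500 ≈ 0.934000
step 3 [3y] bond c/1=13/200: DF=(1095319/1000000 − 13/200·(0.966100+0.934000))/(1+13/200) = 73/80 ≈ 0.912500
step 4 [4y] zero: DF = P = 871/1000 ≈ 0.871000

1 1 9661/10000
2 2 467/500
3 3 73/80
4 4 871/1000
DF(2y) is solved at step 2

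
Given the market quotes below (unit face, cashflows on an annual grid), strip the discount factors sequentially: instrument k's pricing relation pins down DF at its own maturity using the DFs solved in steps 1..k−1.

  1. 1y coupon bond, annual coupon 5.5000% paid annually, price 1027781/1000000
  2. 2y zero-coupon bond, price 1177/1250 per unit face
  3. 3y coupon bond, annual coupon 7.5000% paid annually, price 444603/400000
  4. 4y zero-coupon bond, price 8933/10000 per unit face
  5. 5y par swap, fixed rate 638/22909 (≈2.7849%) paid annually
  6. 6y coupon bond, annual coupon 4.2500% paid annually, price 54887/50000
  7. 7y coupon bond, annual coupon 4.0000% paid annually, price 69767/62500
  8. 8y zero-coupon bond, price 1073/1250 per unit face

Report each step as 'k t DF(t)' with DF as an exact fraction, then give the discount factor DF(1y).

1 1 4871/5000
2 2 1177/1250
3 3 9003/10000
4 4 8933/10000
5 5 2181/2500
6 6 4331/5000
7 7 4319/5000
8 8 1073/1250
DF(1y) = 4871/5000 ≈ 0.974200

step 1 [1y] bond c/1=11/200: DF=(1027781/1000000 − 11/200·(0))/(1+11/200) = 4871/5000 ≈ 0.974200
step 2 [2y] zero: DF = P = 1177/1250 ≈ 0.941600
step 3 [3y] bond c/1=3/40: DF=(444603/400000 − 3/40·(0.974200+0.941600))/(1+3/40) = 9003/10000 ≈ 0.900300
step 4 [4y] zero: DF = P = 8933/10000 ≈ 0.893300
step 5 [5y] swap r/1=638/22909: DF=(1 − 638/22909·(0.974200+0.941600+0.900300+0.893300))/(1+638/22909) = 2181/2500 ≈ 0.872400
step 6 [6y] bond c/1=17/400: DF=(54887/50000 − 17/400·(0.974200+0.941600+0.900300+0.893300+0.872400))/(1+17/400) = 4331/5000 ≈ 0.866200
step 7 [7y] bond c/1=1/25: DF=(69767/62500 − 1/25·(0.974200+0.941600+0.900300+0.893300+0.872400+0.866200))/(1+1/25) = 4319/5000 ≈ 0.863800
step 8 [8y] zero: DF = P = 1073/1250 ≈ 0.858400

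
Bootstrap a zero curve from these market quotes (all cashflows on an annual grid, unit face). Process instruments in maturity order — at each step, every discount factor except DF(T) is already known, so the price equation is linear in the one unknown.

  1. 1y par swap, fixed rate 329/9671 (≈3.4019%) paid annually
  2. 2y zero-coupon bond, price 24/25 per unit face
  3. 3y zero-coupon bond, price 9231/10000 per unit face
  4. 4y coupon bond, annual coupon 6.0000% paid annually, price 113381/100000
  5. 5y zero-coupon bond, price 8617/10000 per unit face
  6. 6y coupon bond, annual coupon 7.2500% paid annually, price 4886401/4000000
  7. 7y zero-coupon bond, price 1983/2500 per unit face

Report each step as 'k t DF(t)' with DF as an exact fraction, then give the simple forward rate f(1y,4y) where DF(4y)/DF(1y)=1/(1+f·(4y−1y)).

step 1 [1y] swap r/1=329/9671: DF=(1 − 329/9671·(0))/(1+329/9671) = 9671/10000 ≈ 0.967100
step 2 [2y] zero: DF = P = 24/25 ≈ 0.960000
step 3 [3y] zero: DF = P = 9231/10000 ≈ 0.923100
step 4 [4y] bond c/1=3/50: DF=(113381/100000 − 3/50·(0.967100+0.960000+0.923100))/(1+3/50) = 9083/10000 ≈ 0.908300
step 5 [5y] zero: DF = P = 8617/10000 ≈ 0.861700
step 6 [6y] bond c/1=29/400: DF=(4886401/4000000 − 29/400·(0.967100+0.960000+0.923100+0.908300+0.861700))/(1+29/400) = 8267/10000 ≈ 0.826700
step 7 [7y] zero: DF = P = 1983/2500 ≈ 0.793200

1 1 9671/10000
2 2 24/25
3 3 9231/10000
4 4 9083/10000
5 5 8617/10000
6 6 8267/10000
7 7 1983/2500
f(1y,4y) = ((9671/10000)/(9083/10000) − 1)/(3) = 196/9083 ≈ 2.1579%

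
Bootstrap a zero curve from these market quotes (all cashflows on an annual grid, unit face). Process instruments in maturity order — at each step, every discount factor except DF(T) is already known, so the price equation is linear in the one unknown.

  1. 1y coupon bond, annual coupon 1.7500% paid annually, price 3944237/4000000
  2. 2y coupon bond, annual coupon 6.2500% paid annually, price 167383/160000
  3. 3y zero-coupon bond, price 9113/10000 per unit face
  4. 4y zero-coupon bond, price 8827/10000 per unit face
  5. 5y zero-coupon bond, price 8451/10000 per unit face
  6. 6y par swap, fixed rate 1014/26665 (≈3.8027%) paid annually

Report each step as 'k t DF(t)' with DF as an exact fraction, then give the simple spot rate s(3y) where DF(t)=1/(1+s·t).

step 1 [1y] bond c/1=7/400: DF=(3944237/4000000 − 7/400·(0))/(1+7/400) = 9691/10000 ≈ 0.969100
step 2 [2y] bond c/1=1/16: DF=(167383/160000 − 1/16·(0.969100))/(1+1/16) = 2319/2500 ≈ 0.927600
step 3 [3y] zero: DF = P = 9113/10000 ≈ 0.911300
step 4 [4y] zero: DF = P = 8827/10000 ≈ 0.882700
step 5 [5y] zero: DF = P = 8451/10000 ≈ 0.845100
step 6 [6y] swap r/1=1014/26665: DF=(1 − 1014/26665·(0.969100+0.927600+0.911300+0.882700+0.845100))/(1+1014/26665) = 1993/2500 ≈ 0.797200

1 1 9691/10000
2 2 2319/2500
3 3 9113/10000
4 4 8827/10000
5 5 8451/10000
6 6 1993/2500
s(3y) = (1/(9113/10000) − 1)/(3) = 887/27339 ≈ 3.2444%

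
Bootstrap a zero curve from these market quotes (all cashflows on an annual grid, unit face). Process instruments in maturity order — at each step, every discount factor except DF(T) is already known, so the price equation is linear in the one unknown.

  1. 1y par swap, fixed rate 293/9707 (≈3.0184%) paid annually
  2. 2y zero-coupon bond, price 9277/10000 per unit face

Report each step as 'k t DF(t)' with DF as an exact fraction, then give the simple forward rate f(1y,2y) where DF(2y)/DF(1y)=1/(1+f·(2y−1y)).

1 1 9707/10000
2 2 9277/10000
f(1y,2y) = ((9707/10000)/(9277/10000) − 1)/(1) = 430/9277 ≈ 4.6351%

step 1 [1y] swap r/1=293/9707: DF=(1 − 293/9707·(0))/(1+293/9707) = 9707/10000 ≈ 0.970700
step 2 [2y] zero: DF = P = 9277/10000 ≈ 0.927700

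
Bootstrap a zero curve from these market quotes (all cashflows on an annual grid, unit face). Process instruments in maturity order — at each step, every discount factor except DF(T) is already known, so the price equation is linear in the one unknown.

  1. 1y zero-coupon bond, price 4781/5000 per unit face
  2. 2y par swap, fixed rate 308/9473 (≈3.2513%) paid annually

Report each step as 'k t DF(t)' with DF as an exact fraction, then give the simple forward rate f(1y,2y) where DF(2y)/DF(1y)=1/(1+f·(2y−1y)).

1 1 4781/5000
2 2 1173/1250
f(1y,2y) = ((4781/5000)/(1173/1250) − 1)/(1) = 89/4692 ≈ 1.8968%

step 1 [1y] zero: DF = P = 4781/5000 ≈ 0.956200
step 2 [2y] swap r/1=308/9473: DF=(1 − 308/9473·(0.956200))/(1+308/9473) = 1173/1250 ≈ 0.938400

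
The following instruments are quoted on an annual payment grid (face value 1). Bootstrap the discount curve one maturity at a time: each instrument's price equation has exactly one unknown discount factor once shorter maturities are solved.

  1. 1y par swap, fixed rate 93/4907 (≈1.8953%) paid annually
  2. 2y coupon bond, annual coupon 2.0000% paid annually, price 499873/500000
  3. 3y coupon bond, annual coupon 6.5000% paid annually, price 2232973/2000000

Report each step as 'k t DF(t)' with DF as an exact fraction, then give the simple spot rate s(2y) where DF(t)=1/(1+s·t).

step 1 [1y] swap r/1=93/4907: DF=(1 − 93/4907·(0))/(1+93/4907) = 4907/5000 ≈ 0.981400
step 2 [2y] bond c/1=1/50: DF=(499873/500000 − 1/50·(0.981400))/(1+1/50) = 9609/10000 ≈ 0.960900
step 3 [3y] bond c/1=13/200: DF=(2232973/2000000 − 13/200·(0.981400+0.960900))/(1+13/200) = 4649/5000 ≈ 0.929800

1 1 4907/5000
2 2 9609/10000
3 3 4649/5000
s(2y) = (1/(9609/10000) − 1)/(2) = 391/19218 ≈ 2.0346%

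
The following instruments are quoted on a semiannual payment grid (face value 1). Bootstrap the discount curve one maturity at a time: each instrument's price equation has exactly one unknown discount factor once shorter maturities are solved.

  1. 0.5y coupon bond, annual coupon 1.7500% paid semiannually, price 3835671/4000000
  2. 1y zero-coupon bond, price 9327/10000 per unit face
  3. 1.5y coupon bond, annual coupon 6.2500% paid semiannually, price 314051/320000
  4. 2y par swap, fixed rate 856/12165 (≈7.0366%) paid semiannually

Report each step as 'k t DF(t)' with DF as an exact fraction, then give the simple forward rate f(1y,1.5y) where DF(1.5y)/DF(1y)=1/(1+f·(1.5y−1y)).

1 1/2 4753/5000
2 1 9327/10000
3 3/2 4473/5000
4 2 2179/2500
f(1y,1.5y) = ((9327/10000)/(4473/5000) − 1)/(1/2) = 127/1491 ≈ 8.5178%

step 1 [0.5y] bond c/2=7/800: DF=(3835671/4000000 − 7/800·(0))/(1+7/800) = 4753/5000 ≈ 0.950600
step 2 [1y] zero: DF = P = 9327/10000 ≈ 0.932700
step 3 [1.5y] bond c/2=1/32: DF=(314051/320000 − 1/32·(0.950600+0.932700))/(1+1/32) = 4473/5000 ≈ 0.894600
step 4 [2y] swap r/2=428/12165: DF=(1 − 428/12165·(0.950600+0.932700+0.894600))/(1+428/12165) = 2179/2500 ≈ 0.871600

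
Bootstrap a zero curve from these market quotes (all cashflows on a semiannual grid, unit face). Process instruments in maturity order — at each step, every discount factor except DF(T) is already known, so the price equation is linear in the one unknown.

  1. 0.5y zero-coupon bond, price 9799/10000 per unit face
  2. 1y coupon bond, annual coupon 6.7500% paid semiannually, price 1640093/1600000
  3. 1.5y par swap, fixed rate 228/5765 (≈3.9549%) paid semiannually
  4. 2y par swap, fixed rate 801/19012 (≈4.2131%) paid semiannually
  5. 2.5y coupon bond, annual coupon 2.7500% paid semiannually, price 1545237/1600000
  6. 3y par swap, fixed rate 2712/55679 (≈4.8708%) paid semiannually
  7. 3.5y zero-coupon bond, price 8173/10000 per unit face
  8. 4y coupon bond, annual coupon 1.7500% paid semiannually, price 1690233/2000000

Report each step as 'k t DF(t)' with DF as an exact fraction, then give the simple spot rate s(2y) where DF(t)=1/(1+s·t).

step 1 [0.5y] zero: DF = P = 9799/10000 ≈ 0.979900
step 2 [1y] bond c/2=27/800: DF=(1640093/1600000 − 27/800·(0.979900))/(1+27/800) = 2399/2500 ≈ 0.959600
step 3 [1.5y] swap r/2=114/5765: DF=(1 − 114/5765·(0.979900+0.959600))/(1+114/5765) = 943/1000 ≈ 0.943000
step 4 [2y] swap r/2=801/38024: DF=(1 − 801/38024·(0.979900+0.959600+0.943000))/(1+801/38024) = 9199/10000 ≈ 0.919900
step 5 [2.5y] bond c/2=11/800: DF=(1545237/1600000 − 11/800·(0.979900+0.959600+0.943000+0.919900))/(1+11/800) = 9011/10000 ≈ 0.901100
step 6 [3y] swap r/2=1356/55679: DF=(1 − 1356/55679·(0.979900+0.959600+0.943000+0.919900+0.901100))/(1+1356/55679) = 2161/2500 ≈ 0.864400
step 7 [3.5y] zero: DF = P = 8173/10000 ≈ 0.817300
step 8 [4y] bond c/2=7/800: DF=(1690233/2000000 − 7/800·(0.979900+0.959600+0.943000+0.919900+0.901100+0.864400+0.817300))/(1+7/800) = 489/625 ≈ 0.782400

1 1/2 9799/10000
2 1 2399/2500
3 3/2 943/1000
4 2 9199/10000
5 5/2 9011/10000
6 3 2161/2500
7 7/2 8173/10000
8 4 489/625
s(2y) = (1/(9199/10000) − 1)/(2) = 801/18398 ≈ 4.3537%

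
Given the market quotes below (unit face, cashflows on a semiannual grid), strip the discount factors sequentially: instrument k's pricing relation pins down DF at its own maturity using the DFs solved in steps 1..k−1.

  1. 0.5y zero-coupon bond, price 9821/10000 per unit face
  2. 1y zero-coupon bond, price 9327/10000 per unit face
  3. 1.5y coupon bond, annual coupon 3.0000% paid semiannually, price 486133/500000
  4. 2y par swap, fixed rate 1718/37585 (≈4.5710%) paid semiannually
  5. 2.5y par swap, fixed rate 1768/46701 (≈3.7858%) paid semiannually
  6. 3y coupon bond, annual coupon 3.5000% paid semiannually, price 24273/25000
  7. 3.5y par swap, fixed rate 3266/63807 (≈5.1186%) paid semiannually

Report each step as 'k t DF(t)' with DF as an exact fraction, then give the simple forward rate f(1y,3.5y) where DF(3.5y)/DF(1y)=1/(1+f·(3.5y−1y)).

1 1/2 9821/10000
2 1 9327/10000
3 3/2 581/625
4 2 9141/10000
5 5/2 2279/2500
6 3 8739/10000
7 7/2 8367/10000
f(1y,3.5y) = ((9327/10000)/(8367/10000) − 1)/(5/2) = 128/2789 ≈ 4.5895%

step 1 [0.5y] zero: DF = P = 9821/10000 ≈ 0.982100
step 2 [1y] zero: DF = P = 9327/10000 ≈ 0.932700
step 3 [1.5y] bond c/2=3/200: DF=(486133/500000 − 3/200·(0.982100+0.932700))/(1+3/200) = 581/625 ≈ 0.929600
step 4 [2y] swap r/2=859/37585: DF=(1 − 859/37585·(0.982100+0.932700+0.929600))/(1+859/37585) = 9141/10000 ≈ 0.914100
step 5 [2.5y] swap r/2=884/46701: DF=(1 − 884/46701·(0.982100+0.932700+0.929600+0.914100))/(1+884/46701) = 2279/2500 ≈ 0.911600
step 6 [3y] bond c/2=7/400: DF=(24273/25000 − 7/400·(0.982100+0.932700+0.929600+0.914100+0.911600))/(1+7/400) = 8739/10000 ≈ 0.873900
step 7 [3.5y] swap r/2=1633/63807: DF=(1 − 1633/63807·(0.982100+0.932700+0.929600+0.914100+0.911600+0.873900))/(1+1633/63807) = 8367/10000 ≈ 0.836700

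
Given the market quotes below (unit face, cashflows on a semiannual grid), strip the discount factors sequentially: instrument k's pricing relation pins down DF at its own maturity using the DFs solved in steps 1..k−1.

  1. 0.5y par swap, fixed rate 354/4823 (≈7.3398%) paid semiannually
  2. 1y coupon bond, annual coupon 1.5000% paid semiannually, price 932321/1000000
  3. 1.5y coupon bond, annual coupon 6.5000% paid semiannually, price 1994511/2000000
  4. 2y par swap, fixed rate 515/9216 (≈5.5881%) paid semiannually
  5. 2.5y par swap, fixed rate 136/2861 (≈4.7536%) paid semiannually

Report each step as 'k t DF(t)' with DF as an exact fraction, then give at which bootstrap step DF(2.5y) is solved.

1 1/2 4823/5000
2 1 4591/5000
3 3/2 4533/5000
4 2 897/1000
5 5/2 557/625
DF(2.5y) is solved at step 5

step 1 [0.5y] swap r/2=177/4823: DF=(1 − 177/4823·(0))/(1+177/4823) = 4823/5000 ≈ 0.964600
step 2 [1y] bond c/2=3/400: DF=(932321/1000000 − 3/400·(0.964600))/(1+3/400) = 4591/5000 ≈ 0.918200
step 3 [1.5y] bond c/2=13/400: DF=(1994511/2000000 − 13/400·(0.964600+0.918200))/(1+13/400) = 4533/5000 ≈ 0.906600
step 4 [2y] swap r/2=515/18432: DF=(1 − 515/18432·(0.964600+0.918200+0.906600))/(1+515/18432) = 897/1000 ≈ 0.897000
step 5 [2.5y] swap r/2=68/2861: DF=(1 − 68/2861·(0.964600+0.918200+0.906600+0.897000))/(1+68/2861) = 557/625 ≈ 0.891200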